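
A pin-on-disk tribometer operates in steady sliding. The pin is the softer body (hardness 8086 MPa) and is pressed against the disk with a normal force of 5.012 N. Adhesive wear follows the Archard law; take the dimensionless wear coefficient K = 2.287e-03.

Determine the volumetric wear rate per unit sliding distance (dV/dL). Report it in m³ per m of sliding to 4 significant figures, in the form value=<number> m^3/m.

Intermediates are displayed rounded; all arithmetic runs at full float precision; one final rounding to four significant figures.
Convert: Hardness H = 8086 MPa = 8.086e+09 Pa.
As SI base values: W = 5.012 N, H = 8.086e+09 Pa, K = 2.287e-03.
Sliding wear rate dV/dL = K·W/H (no L dependence): 2.287e-03 · 5.012 / 8.086e+09 = 1.418e-12 m³/m.

value=1.418e-12 m^3/m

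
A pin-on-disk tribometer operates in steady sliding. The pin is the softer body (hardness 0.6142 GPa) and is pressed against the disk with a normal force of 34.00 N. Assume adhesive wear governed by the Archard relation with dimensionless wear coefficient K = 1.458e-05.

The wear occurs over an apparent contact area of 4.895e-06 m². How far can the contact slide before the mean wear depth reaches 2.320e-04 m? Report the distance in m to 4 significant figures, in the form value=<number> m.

The intermediates are printed rounded; every step maintains exact precision; a lone final rounding, at four significant figures.
Convert: Hardness H = 0.6142 GPa = 6.142e+08 Pa.
Collected in SI base units: W = 34.00 N, H = 6.142e+08 Pa, K = 1.458e-05.
Wearable volume V_lim = h_lim·A = 2.320e-04 · 4.895e-06 = 1.136e-09 m³.
Inverting, life L = V_lim·H/(K·W) = 1.136e-09 · 6.142e+08 / (1.458e-05 · 34.00) = 1407 m.

value=1407 m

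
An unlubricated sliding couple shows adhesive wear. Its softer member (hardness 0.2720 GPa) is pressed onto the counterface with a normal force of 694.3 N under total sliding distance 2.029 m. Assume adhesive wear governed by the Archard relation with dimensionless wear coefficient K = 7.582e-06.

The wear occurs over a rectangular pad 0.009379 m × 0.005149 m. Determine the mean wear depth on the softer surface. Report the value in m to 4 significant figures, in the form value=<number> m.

value=8.131e-07 m

Displayed values are rounded — all arithmetic maintains exact precision. Rounded once at the end: four significant figures.
Hardness H = 0.2720 GPa = 2.720e+08 Pa.
Contact area A = 0.009379 m × 0.005149 m = 4.829e-05 m².
As SI base values: W = 694.3 N, H = 2.720e+08 Pa, K = 7.582e-06.
Archard relation: V = K·W·L/H = 7.582e-06 · 694.3 · 2.029 / 2.720e+08 = 3.927e-11 m³.
Mean depth h = V/A = 3.927e-11 / 4.829e-05 = 8.131e-07 m.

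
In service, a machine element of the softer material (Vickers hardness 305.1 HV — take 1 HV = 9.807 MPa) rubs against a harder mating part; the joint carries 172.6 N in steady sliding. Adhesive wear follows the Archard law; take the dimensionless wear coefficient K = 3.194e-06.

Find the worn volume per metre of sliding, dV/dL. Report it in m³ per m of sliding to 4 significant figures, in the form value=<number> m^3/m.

value=1.842e-13 m^3/m

All working math keeps full precision — intermediates are shown rounded — rounded once at the end: four significant digits.
Convert: Hardness H = 305.1 HV × 9.807 MPa/HV = 2992 MPa = 2.992e+09 Pa.
Restated in SI base units: W = 172.6 N, H = 2.992e+09 Pa, K = 3.194e-06.
Wear rate dV/dL = K·W/H — distance-free: 3.194e-06 · 172.6 / 2.992e+09 = 1.842e-13 m³/m.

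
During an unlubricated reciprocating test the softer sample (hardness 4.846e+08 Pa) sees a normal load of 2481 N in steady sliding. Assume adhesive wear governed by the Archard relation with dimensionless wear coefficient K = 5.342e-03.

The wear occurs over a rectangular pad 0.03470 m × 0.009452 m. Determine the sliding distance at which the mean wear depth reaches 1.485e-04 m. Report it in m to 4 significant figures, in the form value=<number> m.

value=1.781 m

Every step carries full precision. The intermediates are shown rounded. Rounded just once, at four significant digits.
Convert: Contact area A = 0.03470 m × 0.009452 m = 3.280e-04 m².
Restated in SI base units: W = 2481 N, H = 4.846e+08 Pa, K = 5.342e-03.
Permissible volume V_lim = h_lim·A = 1.485e-04 · 3.280e-04 = 4.871e-08 m³.
Life L = V_lim·H/(K·W) = 4.871e-08 · 4.846e+08 / (5.342e-03 · 2481) = 1.781 m.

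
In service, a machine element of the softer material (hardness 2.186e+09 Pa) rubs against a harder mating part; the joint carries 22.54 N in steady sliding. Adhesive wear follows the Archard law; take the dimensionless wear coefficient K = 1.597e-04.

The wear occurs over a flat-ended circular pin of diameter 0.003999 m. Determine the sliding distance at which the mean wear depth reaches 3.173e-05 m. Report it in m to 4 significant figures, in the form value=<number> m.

value=242.0 m

The intermediates are displayed rounded. All arithmetic carries full precision; a lone final rounding, at four significant figures.
Convert: Contact area A = π·d²/4 = π·(0.003999 m)²/4 = 1.256e-05 m².
SI base units throughout: W = 22.54 N, H = 2.186e+09 Pa, K = 1.597e-04.
Permissible volume V_lim = h_lim·A = 3.173e-05 · 1.256e-05 = 3.985e-10 m³.
Inverting, life L = V_lim·H/(K·W) = 3.985e-10 · 2.186e+09 / (1.597e-04 · 22.54) = 242.0 m.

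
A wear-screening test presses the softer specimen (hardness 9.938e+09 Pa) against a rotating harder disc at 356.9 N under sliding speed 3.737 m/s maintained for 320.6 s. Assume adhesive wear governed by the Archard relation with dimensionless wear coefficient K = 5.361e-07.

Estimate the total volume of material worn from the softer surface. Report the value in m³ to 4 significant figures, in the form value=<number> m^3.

The computation carries full precision, and intermediates are printed rounded, and one last rounding: four significant figures.
Convert: Distance L = v·t = 3.737 m/s × 320.6 s = 1198 m.
SI base units throughout: W = 356.9 N, H = 9.938e+09 Pa, K = 5.361e-07.
The Archard volume V = K·W·L/H = 5.361e-07 · 356.9 · 1198 / 9.938e+09 = 2.307e-11 m³.

value=2.307e-11 m^3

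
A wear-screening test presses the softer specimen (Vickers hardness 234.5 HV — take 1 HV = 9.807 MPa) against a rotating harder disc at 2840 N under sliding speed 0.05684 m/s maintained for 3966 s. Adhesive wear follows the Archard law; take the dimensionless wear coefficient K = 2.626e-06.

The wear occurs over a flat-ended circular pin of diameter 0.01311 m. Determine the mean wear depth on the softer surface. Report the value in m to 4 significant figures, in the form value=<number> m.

value=5.416e-06 m

All arithmetic maintains full precision, and shown intermediates are rounded, and one final rounding to four significant figures.
Distance covered L = v·t = 0.05684 m/s × 3966 s = 225.4 m.
Hardness H = 234.5 HV × 9.807 MPa/HV = 2300 MPa = 2.300e+09 Pa.
Contact area A = π·d²/4 = π·(0.01311 m)²/4 = 1.350e-04 m².
As SI base values: W = 2840 N, H = 2.300e+09 Pa, K = 2.626e-06.
Archard relation: V = K·W·L/H = 2.626e-06 · 2840 · 225.4 / 2.300e+09 = 7.310e-10 m³.
Wear depth h = V/A = 7.310e-10 / 1.350e-04 = 5.416e-06 m.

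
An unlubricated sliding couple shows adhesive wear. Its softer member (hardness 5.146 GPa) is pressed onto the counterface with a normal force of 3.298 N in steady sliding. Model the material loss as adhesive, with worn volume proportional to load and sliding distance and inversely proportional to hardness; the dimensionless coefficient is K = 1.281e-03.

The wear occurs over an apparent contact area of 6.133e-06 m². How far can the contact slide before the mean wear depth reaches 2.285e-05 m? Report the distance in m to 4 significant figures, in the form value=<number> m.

Intermediates are displayed rounded — the computation carries full float precision; rounded just once: 4 significant figures.
Hardness H = 5.146 GPa = 5.146e+09 Pa.
Restated in SI base units: W = 3.298 N, H = 5.146e+09 Pa, K = 1.281e-03.
Wearable volume V_lim = h_lim·A = 2.285e-05 · 6.133e-06 = 1.401e-10 m³.
So the life L = V_lim·H/(K·W) = 1.401e-10 · 5.146e+09 / (1.281e-03 · 3.298) = 170.7 m.

value=170.7 m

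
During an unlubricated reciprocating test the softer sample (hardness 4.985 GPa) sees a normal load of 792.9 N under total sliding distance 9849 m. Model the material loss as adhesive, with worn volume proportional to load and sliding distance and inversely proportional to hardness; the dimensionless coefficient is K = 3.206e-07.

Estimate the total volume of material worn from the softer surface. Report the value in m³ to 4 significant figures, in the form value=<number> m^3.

value=5.022e-10 m^3

Each operation runs at full float precision; displayed values are rounded, and one last rounding: four significant digits.
Hardness H = 4.985 GPa = 4.985e+09 Pa.
Restated in SI base units: W = 792.9 N, H = 4.985e+09 Pa, K = 3.206e-07.
Archard volume V = K·W·L/H = 3.206e-07 · 792.9 · 9849 / 4.985e+09 = 5.022e-10 m³.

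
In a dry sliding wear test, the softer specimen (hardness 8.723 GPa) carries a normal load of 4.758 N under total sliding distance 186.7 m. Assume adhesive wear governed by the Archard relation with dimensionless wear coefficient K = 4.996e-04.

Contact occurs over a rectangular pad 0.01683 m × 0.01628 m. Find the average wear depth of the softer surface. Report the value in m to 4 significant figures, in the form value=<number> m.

value=1.857e-07 m

The intermediates are printed rounded — every step holds full float precision, and a single final rounding: four significant figures.
Hardness H = 8.723 GPa = 8.723e+09 Pa.
Contact area A = 0.01683 m × 0.01628 m = 2.740e-04 m².
Restated in SI base units: W = 4.758 N, H = 8.723e+09 Pa, K = 4.996e-04.
Apply Archard: V = K·W·L/H = 4.996e-04 · 4.758 · 186.7 / 8.723e+09 = 5.088e-11 m³.
Mean depth h = V/A = 5.088e-11 / 2.740e-04 = 1.857e-07 m.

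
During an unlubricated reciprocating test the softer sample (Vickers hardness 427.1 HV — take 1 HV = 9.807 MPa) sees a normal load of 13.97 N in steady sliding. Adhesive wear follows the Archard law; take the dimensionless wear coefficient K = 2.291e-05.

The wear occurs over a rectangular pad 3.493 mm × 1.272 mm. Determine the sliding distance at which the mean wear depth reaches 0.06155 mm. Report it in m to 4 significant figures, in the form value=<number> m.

value=3579 m

Intermediate values are displayed rounded. Each operation runs at full float precision. Rounded once at the end: four significant digits.
Convert: Hardness H = 427.1 HV × 9.807 MPa/HV = 4189 MPa = 4.189e+09 Pa.
Convert: Pad sides 3.493 mm × 1.272 mm = 0.003493 m × 0.001272 m. Contact area A = 0.003493 m × 0.001272 m = 4.443e-06 m².
Convert: Depth limit h_lim = 0.06155 mm = 6.155e-05 m.
Expressed in SI base units: W = 13.97 N, H = 4.189e+09 Pa, K = 2.291e-05.
Wearable volume V_lim = h_lim·A = 6.155e-05 · 4.443e-06 = 2.735e-10 m³.
Inverting, life L = V_lim·H/(K·W) = 2.735e-10 · 4.189e+09 / (2.291e-05 · 13.97) = 3579 m.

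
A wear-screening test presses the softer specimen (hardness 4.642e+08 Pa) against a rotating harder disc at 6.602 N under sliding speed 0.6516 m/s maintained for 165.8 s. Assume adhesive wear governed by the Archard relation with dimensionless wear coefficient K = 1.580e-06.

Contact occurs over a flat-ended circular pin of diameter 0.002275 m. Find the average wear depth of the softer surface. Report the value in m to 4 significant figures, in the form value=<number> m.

value=5.972e-07 m

The algebra holds full precision — the intermediates appear rounded — a lone final rounding, at four significant digits.
Convert: Distance covered L = v·t = 0.6516 m/s × 165.8 s = 108.0 m.
Convert: Contact area A = π·d²/4 = π·(0.002275 m)²/4 = 4.065e-06 m².
In SI base units: W = 6.602 N, H = 4.642e+08 Pa, K = 1.580e-06.
By Archard's law, V = K·W·L/H = 1.580e-06 · 6.602 · 108.0 / 4.642e+08 = 2.428e-12 m³.
Depth of wear h = V/A = 2.428e-12 / 4.065e-06 = 5.972e-07 m.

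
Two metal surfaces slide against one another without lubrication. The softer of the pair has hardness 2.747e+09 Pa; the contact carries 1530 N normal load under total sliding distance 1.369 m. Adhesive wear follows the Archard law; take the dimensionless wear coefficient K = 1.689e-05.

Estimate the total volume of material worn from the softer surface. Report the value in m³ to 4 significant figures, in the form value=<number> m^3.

value=1.288e-11 m^3

Intermediates are shown rounded. The computation maintains full precision. Rounded once at the end to 4 significant figures.
Working in SI base units: W = 1530 N, H = 2.747e+09 Pa, K = 1.689e-05.
The Archard volume V = K·W·L/H = 1.689e-05 · 1530 · 1.369 / 2.747e+09 = 1.288e-11 m³.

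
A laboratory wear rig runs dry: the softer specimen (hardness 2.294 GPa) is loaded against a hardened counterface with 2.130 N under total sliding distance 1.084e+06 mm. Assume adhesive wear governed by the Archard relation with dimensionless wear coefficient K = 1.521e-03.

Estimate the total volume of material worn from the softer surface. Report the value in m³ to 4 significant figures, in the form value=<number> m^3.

value=1.531e-09 m^3

The intermediates are shown rounded. The computation runs at full float precision; a single final rounding to 4 significant digits.
Convert: The distance L = 1.084e+06 mm = 1084 m.
Convert: Hardness H = 2.294 GPa = 2.294e+09 Pa.
Collected in SI base units: W = 2.130 N, H = 2.294e+09 Pa, K = 1.521e-03.
Apply Archard: V = K·W·L/H = 1.521e-03 · 2.130 · 1084 / 2.294e+09 = 1.531e-09 m³.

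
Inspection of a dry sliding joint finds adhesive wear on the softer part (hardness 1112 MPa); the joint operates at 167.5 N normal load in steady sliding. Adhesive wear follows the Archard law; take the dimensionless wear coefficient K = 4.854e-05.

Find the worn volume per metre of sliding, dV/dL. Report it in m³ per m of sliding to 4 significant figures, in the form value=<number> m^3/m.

value=7.312e-12 m^3/m

The algebra keeps full float precision. Intermediate values are shown rounded. Rounded just once, at four significant figures.
Convert: Hardness H = 1112 MPa = 1.112e+09 Pa.
Working in SI base units: W = 167.5 N, H = 1.112e+09 Pa, K = 4.854e-05.
The wear rate dV/dL = K·W/H: 4.854e-05 · 167.5 / 1.112e+09 = 7.312e-12 m³/m.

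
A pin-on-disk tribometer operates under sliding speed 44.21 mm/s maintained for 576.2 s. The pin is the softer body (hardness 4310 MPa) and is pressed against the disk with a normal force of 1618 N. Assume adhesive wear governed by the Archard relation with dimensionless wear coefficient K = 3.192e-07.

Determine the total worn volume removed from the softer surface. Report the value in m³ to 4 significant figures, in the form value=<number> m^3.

value=3.053e-12 m^3

Intermediates appear rounded, and the computation keeps exact precision. Rounded once at the end: four significant figures.
Convert: Sliding speed v = 44.21 mm/s = 0.04421 m/s. Distance covered L = v·t = 0.04421 m/s × 576.2 s = 25.47 m.
Convert: Hardness H = 4310 MPa = 4.310e+09 Pa.
Restated in SI base units: W = 1618 N, H = 4.310e+09 Pa, K = 3.192e-07.
Apply Archard: V = K·W·L/H = 3.192e-07 · 1618 · 25.47 / 4.310e+09 = 3.053e-12 m³.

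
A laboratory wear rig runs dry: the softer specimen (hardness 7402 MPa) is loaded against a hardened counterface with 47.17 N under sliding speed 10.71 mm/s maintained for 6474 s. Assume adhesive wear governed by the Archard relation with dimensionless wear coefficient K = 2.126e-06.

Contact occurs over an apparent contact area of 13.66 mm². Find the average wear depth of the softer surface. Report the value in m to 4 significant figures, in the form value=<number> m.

value=6.877e-08 m

Every step maintains full float precision; the intermediates are printed rounded, and rounded once at the end to 4 significant digits.
Sliding speed v = 10.71 mm/s = 0.01071 m/s. Distance L = v·t = 0.01071 m/s × 6474 s = 69.34 m.
Hardness H = 7402 MPa = 7.402e+09 Pa.
Contact area A = 13.66 mm² = 1.366e-05 m².
In SI base units, W = 47.17 N, H = 7.402e+09 Pa, K = 2.126e-06.
Volume removed: V = K·W·L/H = 2.126e-06 · 47.17 · 69.34 / 7.402e+09 = 9.394e-13 m³.
Depth of wear h = V/A = 9.394e-13 / 1.366e-05 = 6.877e-08 m.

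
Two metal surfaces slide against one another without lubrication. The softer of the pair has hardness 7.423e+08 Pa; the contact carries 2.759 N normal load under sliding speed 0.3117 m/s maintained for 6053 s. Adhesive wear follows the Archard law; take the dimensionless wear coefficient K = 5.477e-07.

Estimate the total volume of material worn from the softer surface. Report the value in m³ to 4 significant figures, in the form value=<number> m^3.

value=3.841e-12 m^3

Intermediate values appear rounded. Every step carries full float precision — one final rounding: 4 significant digits.
Convert: Sliding distance L = v·t = 0.3117 m/s × 6053 s = 1887 m.
As SI base values: W = 2.759 N, H = 7.423e+08 Pa, K = 5.477e-07.
Volume removed: V = K·W·L/H = 5.477e-07 · 2.759 · 1887 / 7.423e+08 = 3.841e-12 m³.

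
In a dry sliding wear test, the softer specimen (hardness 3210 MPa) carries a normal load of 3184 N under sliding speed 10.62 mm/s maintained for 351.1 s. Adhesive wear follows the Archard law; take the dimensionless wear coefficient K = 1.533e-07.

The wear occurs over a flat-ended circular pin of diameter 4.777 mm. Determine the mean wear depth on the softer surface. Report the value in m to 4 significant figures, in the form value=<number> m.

The algebra runs at full precision; intermediates are shown rounded, and one final rounding, at four significant digits.
Sliding speed v = 10.62 mm/s = 0.01062 m/s. Path length L = v·t = 0.01062 m/s × 351.1 s = 3.729 m.
Hardness H = 3210 MPa = 3.210e+09 Pa.
Pin diameter d = 4.777 mm = 0.004777 m. Contact area A = π·d²/4 = π·(0.004777 m)²/4 = 1.792e-05 m².
Working in SI base units: W = 3184 N, H = 3.210e+09 Pa, K = 1.533e-07.
Volume removed: V = K·W·L/H = 1.533e-07 · 3184 · 3.729 / 3.210e+09 = 5.670e-13 m³.
Mean wear depth h = V/A = 5.670e-13 / 1.792e-05 = 3.163e-08 m.

value=3.163e-08 m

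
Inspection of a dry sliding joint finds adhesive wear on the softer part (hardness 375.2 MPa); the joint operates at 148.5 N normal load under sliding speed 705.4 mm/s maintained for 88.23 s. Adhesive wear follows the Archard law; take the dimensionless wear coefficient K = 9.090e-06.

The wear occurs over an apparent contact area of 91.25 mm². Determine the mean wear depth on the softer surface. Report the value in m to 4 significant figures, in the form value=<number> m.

The algebra runs at exact precision, and shown intermediates are rounded — rounded once at the end to four significant digits.
Convert: Sliding speed v = 705.4 mm/s = 0.7054 m/s. Sliding distance L = v·t = 0.7054 m/s × 88.23 s = 62.24 m.
Convert: Hardness H = 375.2 MPa = 3.752e+08 Pa.
Convert: Contact area A = 91.25 mm² = 9.125e-05 m².
Collected in SI base units: W = 148.5 N, H = 3.752e+08 Pa, K = 9.090e-06.
Wear volume V = K·W·L/H = 9.090e-06 · 148.5 · 62.24 / 3.752e+08 = 2.239e-10 m³.
Mean depth h = V/A = 2.239e-10 / 9.125e-05 = 2.454e-06 m.

value=2.454e-06 m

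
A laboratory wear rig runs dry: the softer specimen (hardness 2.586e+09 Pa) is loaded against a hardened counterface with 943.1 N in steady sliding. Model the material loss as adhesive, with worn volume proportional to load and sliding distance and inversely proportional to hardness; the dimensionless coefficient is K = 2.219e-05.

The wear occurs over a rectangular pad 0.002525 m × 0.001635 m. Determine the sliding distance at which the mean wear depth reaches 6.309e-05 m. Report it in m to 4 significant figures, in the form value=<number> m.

value=32.18 m

The computation keeps full precision, and intermediate values are shown rounded, and one last rounding to four significant figures.
Contact area A = 0.002525 m × 0.001635 m = 4.128e-06 m².
Expressed in SI base units: W = 943.1 N, H = 2.586e+09 Pa, K = 2.219e-05.
Wearable volume V_lim = h_lim·A = 6.309e-05 · 4.128e-06 = 2.605e-10 m³.
Thus life L = V_lim·H/(K·W) = 2.605e-10 · 2.586e+09 / (2.219e-05 · 943.1) = 32.18 m.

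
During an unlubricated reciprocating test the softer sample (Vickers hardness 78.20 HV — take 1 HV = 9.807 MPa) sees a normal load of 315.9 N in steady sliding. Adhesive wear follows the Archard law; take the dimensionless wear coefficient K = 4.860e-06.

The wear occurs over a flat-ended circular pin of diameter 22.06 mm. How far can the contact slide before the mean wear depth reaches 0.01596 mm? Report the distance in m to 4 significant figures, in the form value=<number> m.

Intermediate values appear rounded; all working math carries full precision — rounded once at the end: four significant digits.
Hardness H = 78.20 HV × 9.807 MPa/HV = 766.9 MPa = 7.669e+08 Pa.
Pin diameter d = 22.06 mm = 0.02206 m. Contact area A = π·d²/4 = π·(0.02206 m)²/4 = 3.822e-04 m².
Depth limit h_lim = 0.01596 mm = 1.596e-05 m.
SI base units throughout: W = 315.9 N, H = 7.669e+08 Pa, K = 4.860e-06.
Permissible volume V_lim = h_lim·A = 1.596e-05 · 3.822e-04 = 6.100e-09 m³.
Inverting, life L = V_lim·H/(K·W) = 6.100e-09 · 7.669e+08 / (4.860e-06 · 315.9) = 3047 m.

value=3047 m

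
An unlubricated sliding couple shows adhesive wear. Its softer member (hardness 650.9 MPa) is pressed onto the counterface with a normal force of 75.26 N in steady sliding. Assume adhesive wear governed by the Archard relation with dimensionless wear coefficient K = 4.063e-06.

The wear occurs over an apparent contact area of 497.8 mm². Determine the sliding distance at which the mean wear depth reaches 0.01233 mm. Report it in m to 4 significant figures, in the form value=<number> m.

value=1.307e+04 m

Printed values are rounded, and the computation runs at full precision; rounded once at the end to 4 significant figures.
Hardness H = 650.9 MPa = 6.509e+08 Pa.
Contact area A = 497.8 mm² = 4.978e-04 m².
Depth limit h_lim = 0.01233 mm = 1.233e-05 m.
In SI base units, W = 75.26 N, H = 6.509e+08 Pa, K = 4.063e-06.
At the depth limit, V_lim = h_lim·A = 1.233e-05 · 4.978e-04 = 6.138e-09 m³.
Sliding life L = V_lim·H/(K·W) = 6.138e-09 · 6.509e+08 / (4.063e-06 · 75.26) = 1.307e+04 m.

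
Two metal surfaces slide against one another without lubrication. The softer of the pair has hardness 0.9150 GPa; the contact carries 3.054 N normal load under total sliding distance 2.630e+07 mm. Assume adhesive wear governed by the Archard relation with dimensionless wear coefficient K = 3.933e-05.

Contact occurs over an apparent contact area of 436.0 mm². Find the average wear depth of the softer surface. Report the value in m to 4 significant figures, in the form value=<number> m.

value=7.918e-06 m

All arithmetic keeps full float precision; intermediate values are shown rounded, and rounded just once: four significant digits.
Path length L = 2.630e+07 mm = 2.630e+04 m.
Hardness H = 0.9150 GPa = 9.150e+08 Pa.
Contact area A = 436.0 mm² = 4.360e-04 m².
Restated in SI base units: W = 3.054 N, H = 9.150e+08 Pa, K = 3.933e-05.
Archard relation: V = K·W·L/H = 3.933e-05 · 3.054 · 2.630e+04 / 9.150e+08 = 3.452e-09 m³.
Depth h = V/A = 3.452e-09 / 4.360e-04 = 7.918e-06 m.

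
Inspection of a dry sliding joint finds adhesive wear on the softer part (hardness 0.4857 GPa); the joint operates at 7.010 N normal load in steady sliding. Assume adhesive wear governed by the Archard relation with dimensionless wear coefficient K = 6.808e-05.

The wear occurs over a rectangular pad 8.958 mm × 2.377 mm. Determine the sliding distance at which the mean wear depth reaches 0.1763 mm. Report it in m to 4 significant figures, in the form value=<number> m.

value=3821 m

Intermediates are displayed rounded; all working math holds exact precision — a single final rounding to four significant digits.
Convert: Hardness H = 0.4857 GPa = 4.857e+08 Pa.
Convert: Pad sides 8.958 mm × 2.377 mm = 0.008958 m × 0.002377 m. Contact area A = 0.008958 m × 0.002377 m = 2.129e-05 m².
Convert: Depth limit h_lim = 0.1763 mm = 1.763e-04 m.
As SI base values: W = 7.010 N, H = 4.857e+08 Pa, K = 6.808e-05.
At the depth limit, V_lim = h_lim·A = 1.763e-04 · 2.129e-05 = 3.754e-09 m³.
Inverting, life L = V_lim·H/(K·W) = 3.754e-09 · 4.857e+08 / (6.808e-05 · 7.010) = 3821 m.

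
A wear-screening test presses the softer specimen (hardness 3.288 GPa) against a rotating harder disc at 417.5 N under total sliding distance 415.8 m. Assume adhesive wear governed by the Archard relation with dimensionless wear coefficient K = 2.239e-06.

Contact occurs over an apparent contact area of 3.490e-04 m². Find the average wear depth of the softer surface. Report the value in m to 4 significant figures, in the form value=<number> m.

Printed values are rounded; every step maintains full float precision — rounded once at the end, at 4 significant digits.
Hardness H = 3.288 GPa = 3.288e+09 Pa.
Restated in SI base units: W = 417.5 N, H = 3.288e+09 Pa, K = 2.239e-06.
Archard relation: V = K·W·L/H = 2.239e-06 · 417.5 · 415.8 / 3.288e+09 = 1.182e-10 m³.
Average depth h = V/A = 1.182e-10 / 3.490e-04 = 3.387e-07 m.

value=3.387e-07 m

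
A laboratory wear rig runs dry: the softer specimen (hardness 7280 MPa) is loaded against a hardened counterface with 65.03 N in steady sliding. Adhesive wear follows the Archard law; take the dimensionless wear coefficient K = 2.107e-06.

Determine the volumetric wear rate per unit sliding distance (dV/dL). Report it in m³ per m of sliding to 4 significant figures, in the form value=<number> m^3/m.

The intermediates appear rounded. All arithmetic holds full precision. Rounded just once to four significant digits.
Convert: Hardness H = 7280 MPa = 7.280e+09 Pa.
As SI base values: W = 65.03 N, H = 7.280e+09 Pa, K = 2.107e-06.
Volumetric rate dV/dL = K·W/H — distance-free: 2.107e-06 · 65.03 / 7.280e+09 = 1.882e-14 m³/m.

value=1.882e-14 m^3/m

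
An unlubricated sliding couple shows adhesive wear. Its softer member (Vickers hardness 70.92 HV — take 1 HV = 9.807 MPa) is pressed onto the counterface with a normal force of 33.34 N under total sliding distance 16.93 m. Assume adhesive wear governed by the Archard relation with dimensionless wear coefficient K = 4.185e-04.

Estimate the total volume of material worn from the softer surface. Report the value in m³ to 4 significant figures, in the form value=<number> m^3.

value=3.396e-10 m^3

Intermediate values are shown rounded; every step keeps exact precision. Rounded just once to 4 significant digits.
Convert: Hardness H = 70.92 HV × 9.807 MPa/HV = 695.5 MPa = 6.955e+08 Pa.
Working in SI base units: W = 33.34 N, H = 6.955e+08 Pa, K = 4.185e-04.
Worn volume V = K·W·L/H = 4.185e-04 · 33.34 · 16.93 / 6.955e+08 = 3.396e-10 m³.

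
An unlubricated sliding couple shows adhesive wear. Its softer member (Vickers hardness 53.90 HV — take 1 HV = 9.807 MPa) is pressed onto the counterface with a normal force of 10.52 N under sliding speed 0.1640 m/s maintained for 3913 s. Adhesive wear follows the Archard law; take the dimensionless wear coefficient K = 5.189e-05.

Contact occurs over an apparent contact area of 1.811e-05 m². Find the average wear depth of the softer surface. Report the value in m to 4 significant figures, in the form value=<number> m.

The algebra carries full float precision, and intermediates are printed rounded, and one final rounding to 4 significant digits.
Distance L = v·t = 0.1640 m/s × 3913 s = 641.7 m.
Hardness H = 53.90 HV × 9.807 MPa/HV = 528.6 MPa = 5.286e+08 Pa.
In SI base units, W = 10.52 N, H = 5.286e+08 Pa, K = 5.189e-05.
Archard relation: V = K·W·L/H = 5.189e-05 · 10.52 · 641.7 / 5.286e+08 = 6.627e-10 m³.
Average depth h = V/A = 6.627e-10 / 1.811e-05 = 3.659e-05 m.

value=3.659e-05 m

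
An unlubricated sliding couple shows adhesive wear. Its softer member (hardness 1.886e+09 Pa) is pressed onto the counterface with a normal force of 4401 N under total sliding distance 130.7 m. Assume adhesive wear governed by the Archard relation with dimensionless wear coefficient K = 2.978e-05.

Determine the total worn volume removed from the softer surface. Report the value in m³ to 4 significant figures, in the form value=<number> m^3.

Each operation keeps full float precision. Intermediates are printed rounded. Rounded once at the end: four significant digits.
SI base units throughout: W = 4401 N, H = 1.886e+09 Pa, K = 2.978e-05.
Volume removed: V = K·W·L/H = 2.978e-05 · 4401 · 130.7 / 1.886e+09 = 9.083e-09 m³.

value=9.083e-09 m^3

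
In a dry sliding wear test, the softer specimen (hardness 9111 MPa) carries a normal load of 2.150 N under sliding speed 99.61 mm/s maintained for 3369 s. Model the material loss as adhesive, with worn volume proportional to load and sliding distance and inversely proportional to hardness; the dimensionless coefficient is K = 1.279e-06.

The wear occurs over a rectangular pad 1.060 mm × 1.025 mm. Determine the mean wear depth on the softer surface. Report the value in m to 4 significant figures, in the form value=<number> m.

The computation holds exact precision; printed values are rounded — a lone final rounding: four significant figures.
Convert: Sliding speed v = 99.61 mm/s = 0.09961 m/s. Total distance L = v·t = 0.09961 m/s × 3369 s = 335.6 m.
Convert: Hardness H = 9111 MPa = 9.111e+09 Pa.
Convert: Pad sides 1.060 mm × 1.025 mm = 0.001060 m × 0.001025 m. Contact area A = 0.001060 m × 0.001025 m = 1.087e-06 m².
As SI base values: W = 2.150 N, H = 9.111e+09 Pa, K = 1.279e-06.
Wear volume V = K·W·L/H = 1.279e-06 · 2.150 · 335.6 / 9.111e+09 = 1.013e-13 m³.
Mean wear depth h = V/A = 1.013e-13 / 1.087e-06 = 9.322e-08 m.

value=9.322e-08 m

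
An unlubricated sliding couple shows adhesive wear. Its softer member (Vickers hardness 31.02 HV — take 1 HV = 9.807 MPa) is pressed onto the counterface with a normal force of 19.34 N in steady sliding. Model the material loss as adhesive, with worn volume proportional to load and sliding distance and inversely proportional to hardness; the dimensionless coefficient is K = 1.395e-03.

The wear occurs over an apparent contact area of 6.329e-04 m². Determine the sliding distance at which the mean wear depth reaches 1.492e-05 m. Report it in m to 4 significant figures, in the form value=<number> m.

value=106.5 m

Intermediates are printed rounded. The computation maintains full float precision, and one final rounding to 4 significant digits.
Convert: Hardness H = 31.02 HV × 9.807 MPa/HV = 304.2 MPa = 3.042e+08 Pa.
Working in SI base units: W = 19.34 N, H = 3.042e+08 Pa, K = 1.395e-03.
At the depth limit, V_lim = h_lim·A = 1.492e-05 · 6.329e-04 = 9.443e-09 m³.
So the life L = V_lim·H/(K·W) = 9.443e-09 · 3.042e+08 / (1.395e-03 · 19.34) = 106.5 m.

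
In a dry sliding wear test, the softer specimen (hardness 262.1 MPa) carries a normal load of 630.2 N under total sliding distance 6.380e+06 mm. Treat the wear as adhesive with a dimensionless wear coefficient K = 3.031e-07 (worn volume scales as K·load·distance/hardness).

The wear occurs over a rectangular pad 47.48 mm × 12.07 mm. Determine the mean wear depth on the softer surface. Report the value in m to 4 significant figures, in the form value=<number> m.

The computation holds full float precision. Intermediates are printed rounded — a lone final rounding to four significant figures.
Convert: The distance L = 6.380e+06 mm = 6380 m.
Convert: Hardness H = 262.1 MPa = 2.621e+08 Pa.
Convert: Pad sides 47.48 mm × 12.07 mm = 0.04748 m × 0.01207 m. Contact area A = 0.04748 m × 0.01207 m = 5.731e-04 m².
SI base units throughout: W = 630.2 N, H = 2.621e+08 Pa, K = 3.031e-07.
The Archard volume V = K·W·L/H = 3.031e-07 · 630.2 · 6380 / 2.621e+08 = 4.650e-09 m³.
Average depth h = V/A = 4.650e-09 / 5.731e-04 = 8.113e-06 m.

value=8.113e-06 m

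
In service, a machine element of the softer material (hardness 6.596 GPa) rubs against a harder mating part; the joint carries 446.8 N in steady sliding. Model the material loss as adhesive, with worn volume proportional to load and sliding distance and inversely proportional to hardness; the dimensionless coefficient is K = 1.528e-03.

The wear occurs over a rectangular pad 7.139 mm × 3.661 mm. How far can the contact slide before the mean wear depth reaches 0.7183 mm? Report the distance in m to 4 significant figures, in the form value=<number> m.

The intermediates appear rounded — each operation holds exact precision, and rounded just once: four significant figures.
Convert: Hardness H = 6.596 GPa = 6.596e+09 Pa.
Convert: Pad sides 7.139 mm × 3.661 mm = 0.007139 m × 0.003661 m. Contact area A = 0.007139 m × 0.003661 m = 2.614e-05 m².
Convert: Depth limit h_lim = 0.7183 mm = 7.183e-04 m.
Working in SI base units: W = 446.8 N, H = 6.596e+09 Pa, K = 1.528e-03.
Limit volume V_lim = h_lim·A = 7.183e-04 · 2.614e-05 = 1.877e-08 m³.
Inverting, life L = V_lim·H/(K·W) = 1.877e-08 · 6.596e+09 / (1.528e-03 · 446.8) = 181.4 m.

value=181.4 m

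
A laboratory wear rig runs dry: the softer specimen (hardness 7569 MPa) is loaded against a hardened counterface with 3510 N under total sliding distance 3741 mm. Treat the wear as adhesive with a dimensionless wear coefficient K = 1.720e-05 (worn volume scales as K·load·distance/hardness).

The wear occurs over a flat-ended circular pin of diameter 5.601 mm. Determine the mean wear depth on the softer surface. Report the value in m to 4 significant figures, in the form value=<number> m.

Intermediate values are displayed rounded, and the algebra carries full float precision, and rounded once at the end, at four significant figures.
Convert: Total distance L = 3741 mm = 3.741 m.
Convert: Hardness H = 7569 MPa = 7.569e+09 Pa.
Convert: Pin diameter d = 5.601 mm = 0.005601 m. Contact area A = π·d²/4 = π·(0.005601 m)²/4 = 2.464e-05 m².
In SI base units, W = 3510 N, H = 7.569e+09 Pa, K = 1.720e-05.
The Archard volume V = K·W·L/H = 1.720e-05 · 3510 · 3.741 / 7.569e+09 = 2.984e-11 m³.
Depth h = V/A = 2.984e-11 / 2.464e-05 = 1.211e-06 m.

value=1.211e-06 m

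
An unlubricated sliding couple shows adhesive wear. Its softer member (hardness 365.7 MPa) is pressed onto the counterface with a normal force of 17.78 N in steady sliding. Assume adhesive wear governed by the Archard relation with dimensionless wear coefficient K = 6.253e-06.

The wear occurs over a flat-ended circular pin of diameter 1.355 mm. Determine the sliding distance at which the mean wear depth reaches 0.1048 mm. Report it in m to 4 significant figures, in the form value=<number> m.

value=497.1 m

All arithmetic holds full precision — intermediate values are printed rounded — one final rounding to 4 significant digits.
Convert: Hardness H = 365.7 MPa = 3.657e+08 Pa.
Convert: Pin diameter d = 1.355 mm = 0.001355 m. Contact area A = π·d²/4 = π·(0.001355 m)²/4 = 1.442e-06 m².
Convert: Depth limit h_lim = 0.1048 mm = 1.048e-04 m.
Restated in SI base units: W = 17.78 N, H = 3.657e+08 Pa, K = 6.253e-06.
Wearable volume V_lim = h_lim·A = 1.048e-04 · 1.442e-06 = 1.511e-10 m³.
Sliding life L = V_lim·H/(K·W) = 1.511e-10 · 3.657e+08 / (6.253e-06 · 17.78) = 497.1 m.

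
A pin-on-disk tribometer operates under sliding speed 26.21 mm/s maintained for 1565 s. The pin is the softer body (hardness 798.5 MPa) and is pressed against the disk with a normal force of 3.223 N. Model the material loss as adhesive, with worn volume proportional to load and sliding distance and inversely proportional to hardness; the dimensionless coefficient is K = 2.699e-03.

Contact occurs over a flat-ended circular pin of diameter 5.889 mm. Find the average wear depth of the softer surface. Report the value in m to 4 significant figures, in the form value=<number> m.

The computation holds full float precision. Intermediate values appear rounded; one last rounding: 4 significant digits.
Convert: Sliding speed v = 26.21 mm/s = 0.02621 m/s. The distance L = v·t = 0.02621 m/s × 1565 s = 41.02 m.
Convert: Hardness H = 798.5 MPa = 7.985e+08 Pa.
Convert: Pin diameter d = 5.889 mm = 0.005889 m. Contact area A = π·d²/4 = π·(0.005889 m)²/4 = 2.724e-05 m².
SI base units throughout: W = 3.223 N, H = 7.985e+08 Pa, K = 2.699e-03.
Apply Archard: V = K·W·L/H = 2.699e-03 · 3.223 · 41.02 / 7.985e+08 = 4.469e-10 m³.
Depth of wear h = V/A = 4.469e-10 / 2.724e-05 = 1.641e-05 m.

value=1.641e-05 m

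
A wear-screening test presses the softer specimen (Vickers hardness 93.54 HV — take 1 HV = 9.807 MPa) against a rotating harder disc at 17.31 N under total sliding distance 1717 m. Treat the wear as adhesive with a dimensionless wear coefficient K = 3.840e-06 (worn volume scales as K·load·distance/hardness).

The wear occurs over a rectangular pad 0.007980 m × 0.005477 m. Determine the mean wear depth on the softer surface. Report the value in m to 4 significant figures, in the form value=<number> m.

Intermediates are shown rounded. The computation maintains full float precision. Rounded once at the end: four significant figures.
Hardness H = 93.54 HV × 9.807 MPa/HV = 917.3 MPa = 9.173e+08 Pa.
Contact area A = 0.007980 m × 0.005477 m = 4.371e-05 m².
Working in SI base units: W = 17.31 N, H = 9.173e+08 Pa, K = 3.840e-06.
Volume removed: V = K·W·L/H = 3.840e-06 · 17.31 · 1717 / 9.173e+08 = 1.244e-10 m³.
Wear depth h = V/A = 1.244e-10 / 4.371e-05 = 2.847e-06 m.

value=2.847e-06 m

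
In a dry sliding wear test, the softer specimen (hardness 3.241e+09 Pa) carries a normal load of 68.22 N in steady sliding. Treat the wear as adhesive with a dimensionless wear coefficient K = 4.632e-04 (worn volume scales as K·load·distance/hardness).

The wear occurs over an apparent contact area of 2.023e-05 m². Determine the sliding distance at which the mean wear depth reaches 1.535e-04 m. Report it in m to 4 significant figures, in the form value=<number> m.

value=318.5 m

Quoted intermediates are rounded — the computation carries full precision. Rounded once at the end, at 4 significant digits.
SI base units throughout: W = 68.22 N, H = 3.241e+09 Pa, K = 4.632e-04.
Limit volume V_lim = h_lim·A = 1.535e-04 · 2.023e-05 = 3.105e-09 m³.
So the life L = V_lim·H/(K·W) = 3.105e-09 · 3.241e+09 / (4.632e-04 · 68.22) = 318.5 m.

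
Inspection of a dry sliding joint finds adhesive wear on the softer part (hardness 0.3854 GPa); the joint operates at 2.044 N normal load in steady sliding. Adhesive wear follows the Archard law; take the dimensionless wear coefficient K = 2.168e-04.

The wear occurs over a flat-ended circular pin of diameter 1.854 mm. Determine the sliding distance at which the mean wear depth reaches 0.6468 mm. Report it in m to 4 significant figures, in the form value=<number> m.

value=1519 m

Displayed values are rounded; all working math maintains full float precision. Rounded once at the end to four significant figures.
Hardness H = 0.3854 GPa = 3.854e+08 Pa.
Pin diameter d = 1.854 mm = 0.001854 m. Contact area A = π·d²/4 = π·(0.001854 m)²/4 = 2.700e-06 m².
Depth limit h_lim = 0.6468 mm = 6.468e-04 m.
SI base units throughout: W = 2.044 N, H = 3.854e+08 Pa, K = 2.168e-04.
Limit volume V_lim = h_lim·A = 6.468e-04 · 2.700e-06 = 1.746e-09 m³.
Sliding life L = V_lim·H/(K·W) = 1.746e-09 · 3.854e+08 / (2.168e-04 · 2.044) = 1519 m.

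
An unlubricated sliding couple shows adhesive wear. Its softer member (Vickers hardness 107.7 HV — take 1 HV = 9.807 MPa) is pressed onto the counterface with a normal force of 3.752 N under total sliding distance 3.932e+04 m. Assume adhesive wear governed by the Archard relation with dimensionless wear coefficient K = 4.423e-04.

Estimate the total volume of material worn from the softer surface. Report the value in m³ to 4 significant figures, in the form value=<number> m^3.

value=6.178e-08 m^3

Intermediates are printed rounded; the computation maintains exact precision, and one last rounding: 4 significant figures.
Hardness H = 107.7 HV × 9.807 MPa/HV = 1056 MPa = 1.056e+09 Pa.
Collected in SI base units: W = 3.752 N, H = 1.056e+09 Pa, K = 4.423e-04.
Wear volume V = K·W·L/H = 4.423e-04 · 3.752 · 3.932e+04 / 1.056e+09 = 6.178e-08 m³.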